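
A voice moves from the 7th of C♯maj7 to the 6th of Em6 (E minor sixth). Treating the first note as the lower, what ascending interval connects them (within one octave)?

C♯maj7 has B♯ as its 7th, and Em6 (E minor sixth) has C♯ as its 6th.
2 letter names make it a second; at 1 semitone (a half step narrower than major) the quality is minor.

m2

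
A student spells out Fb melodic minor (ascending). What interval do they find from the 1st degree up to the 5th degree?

Fb melodic minor: Fb Gb Abb Bbb Cb Db Eb.
So we need the interval from Fb up to Cb.
Counting 5 letters and 7 half steps from Fb gives a perfect fifth.

perfect fifth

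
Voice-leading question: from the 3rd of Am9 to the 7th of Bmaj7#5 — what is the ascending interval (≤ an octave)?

Am9 has C as its 3rd, and Bmaj7#5 has A# as its 7th.
6 letter names make it a sixth; at 10 semitones (a half step wider than major) the quality is augmented.

A6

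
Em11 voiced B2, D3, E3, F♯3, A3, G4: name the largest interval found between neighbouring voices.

minor seventh

Adjacent intervals: B2→D3 = minor third; D3→E3 = major second; E3→F♯3 = major second; F♯3→A3 = minor third; A3→G4 = minor seventh.
The largest is A3 to G4, a minor seventh (10 semitones).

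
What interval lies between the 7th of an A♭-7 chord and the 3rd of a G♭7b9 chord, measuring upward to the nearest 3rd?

The 7th of A♭-7 is G♭; the 3rd of G♭7b9 is B♭.
From G♭ to B♭ is 4 semitones, exactly the major third.

major 3rd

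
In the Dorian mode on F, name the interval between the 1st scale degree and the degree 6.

F dorian: F G A♭ B♭ C D E♭.
The 1st scale degree is F and the degree 6 is D.
Counting 6 letters and 9 half steps from F gives a major sixth.

major sixth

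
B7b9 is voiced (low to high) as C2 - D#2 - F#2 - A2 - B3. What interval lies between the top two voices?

major ninth

Those voices are A2 and B3.
Counting 9 letters and 14 half steps from A gives a major ninth.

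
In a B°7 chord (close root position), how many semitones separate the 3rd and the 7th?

The chord tones of Bdim7 (B diminished seventh) are B D F Ab.
D to Ab is a diminished fifth: 6 semitones.

6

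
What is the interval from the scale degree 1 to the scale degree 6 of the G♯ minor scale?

minor sixth

Spelling the G♯ minor scale: G♯ A♯ B C♯ D♯ E F♯.
So we need the interval from G♯ up to E.
From G♯ to E: 8 semitones over a sixth = minor.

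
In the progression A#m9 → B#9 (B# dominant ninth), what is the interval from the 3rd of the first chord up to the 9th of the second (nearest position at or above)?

A#m9 has C# as its 3rd, and B#9 (B# dominant ninth) has C## as its 9th.
1 letter names make it a unison; at 1 semitone (a half step wider than perfect) the quality is augmented.

augmented 1st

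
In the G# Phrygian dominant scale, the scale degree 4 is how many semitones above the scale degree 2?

The scale is G# A B# C# D# E F#.
A up to C# is a major third — 4 semitones.

4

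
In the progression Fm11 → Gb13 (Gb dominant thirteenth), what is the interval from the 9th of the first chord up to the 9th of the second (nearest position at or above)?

minor 2nd

The 9th of Fm11 is G; the 9th of Gb13 (Gb dominant thirteenth) is Ab.
From G to Ab: 1 semitone over a second = minor.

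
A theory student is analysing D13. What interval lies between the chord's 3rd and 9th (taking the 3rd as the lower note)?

The chord tones of D13 are D–F#–A–C–E–B.
3rd = F#; 9th = E.
From F# to E: 10 semitones over a seventh = minor.

minor seventh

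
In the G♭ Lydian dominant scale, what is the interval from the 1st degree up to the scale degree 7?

m7

G♭ lydian dominant: G♭ A♭ B♭ C D♭ E♭ F♭.
So we need the interval from G♭ up to F♭.
G♭ up to F♭ is 10 semitones, a half step narrower than a major seventh, so the interval is minor.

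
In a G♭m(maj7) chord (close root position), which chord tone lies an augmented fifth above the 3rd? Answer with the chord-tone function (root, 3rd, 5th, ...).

7th

Spelling the chord: G♭, B𝄫, D♭, F.
The 3rd is B𝄫. An augmented fifth above B𝄫 is F.
F is the chord's 7th.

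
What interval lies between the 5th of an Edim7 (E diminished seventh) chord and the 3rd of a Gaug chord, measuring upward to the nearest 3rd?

augmented 1st

The 5th of Edim7 (E diminished seventh) is B♭; the 3rd of Gaug is B.
1 letter names make it a unison; at 1 semitone (a half step wider than perfect) the quality is augmented.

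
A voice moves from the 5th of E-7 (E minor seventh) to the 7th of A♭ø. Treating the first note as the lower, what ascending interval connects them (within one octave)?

The 5th of E-7 (E minor seventh) is B; the 7th of A♭ø is G♭.
B up to G♭ is 7 semitones, a whole step narrower than a major sixth, so the interval is diminished.

diminished 6th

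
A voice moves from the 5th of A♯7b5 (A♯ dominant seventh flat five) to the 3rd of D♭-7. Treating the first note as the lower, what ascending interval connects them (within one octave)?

d2

A♯7b5 (A♯ dominant seventh flat five) has E as its 5th, and D♭-7 has F♭ as its 3rd.
2 letter names make it a second; at 0 semitones (a whole step narrower than major) the quality is diminished.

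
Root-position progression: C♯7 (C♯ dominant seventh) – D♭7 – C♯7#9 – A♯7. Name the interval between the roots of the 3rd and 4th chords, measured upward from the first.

The roots are C♯ and A♯.
Counting 6 letters and 9 half steps from C♯ gives a major sixth.

major 6th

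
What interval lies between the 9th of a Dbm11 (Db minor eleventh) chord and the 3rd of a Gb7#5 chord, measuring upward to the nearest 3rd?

P5

Dbm11 (Db minor eleventh) has Eb as its 9th, and Gb7#5 has Bb as its 3rd.
Eb up to Bb spans 5 letter names and 7 semitones — a perfect fifth.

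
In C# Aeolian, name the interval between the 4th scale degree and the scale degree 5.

Spelling C# Aeolian: C# D# E F# G# A B.
So we need the interval from F# up to G#.
Counting 2 letters and 2 half steps from F# gives a major second.

major 2nd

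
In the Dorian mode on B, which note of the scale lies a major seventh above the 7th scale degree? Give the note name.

G#

The scale is B C# D E F# G# A.
The 7th scale degree is A; a major seventh above that is G# — scale degree 6.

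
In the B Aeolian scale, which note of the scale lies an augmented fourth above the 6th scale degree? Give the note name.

The scale is B C# D E F# G A.
The 6th scale degree is G; an augmented fourth above that is C# — scale degree 2.

C#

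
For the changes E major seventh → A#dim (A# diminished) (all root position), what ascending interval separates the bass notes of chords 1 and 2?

The roots are E and A#.
4 letter names make it a fourth; at 6 semitones (a half step wider than perfect) the quality is augmented.

augmented fourth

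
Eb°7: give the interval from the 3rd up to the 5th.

Eb°7: Eb, Gb, Bbb, Dbb.
That puts Gb below Bbb.
From Gb to Bbb: 3 semitones over a third = minor.

minor 3rd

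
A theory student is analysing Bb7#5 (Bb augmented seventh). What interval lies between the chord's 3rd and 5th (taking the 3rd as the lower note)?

Spelling the chord: Bb D F# Ab.
3rd = D; 5th = F#.
D up to F# spans 3 letter names and 4 semitones — a major third.

major 3rd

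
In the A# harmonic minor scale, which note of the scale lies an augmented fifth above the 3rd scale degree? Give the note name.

The scale is A# B# C# D# E# F# G##.
The 3rd scale degree is C#; an augmented fifth above that is G## — scale degree 7.

G##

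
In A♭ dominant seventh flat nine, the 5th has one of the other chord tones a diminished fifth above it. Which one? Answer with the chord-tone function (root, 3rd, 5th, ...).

9th

The chord tones of A♭ dominant seventh flat nine are A♭ C E♭ G♭ B𝄫.
The 5th is E♭. A diminished fifth above E♭ is B𝄫.
B𝄫 is the chord's 9th.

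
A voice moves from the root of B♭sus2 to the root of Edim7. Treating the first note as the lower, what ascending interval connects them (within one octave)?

augmented fourth

The root of B♭sus2 is B♭; the root of Edim7 is E.
B♭ up to E is 6 semitones, a half step wider than a perfect fourth, so the interval is augmented.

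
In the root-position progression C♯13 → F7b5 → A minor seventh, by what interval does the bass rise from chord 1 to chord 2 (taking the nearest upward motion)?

The roots are C♯ and F.
C♯ up to F is 4 semitones, a half step narrower than a perfect fourth, so the interval is diminished.

diminished fourth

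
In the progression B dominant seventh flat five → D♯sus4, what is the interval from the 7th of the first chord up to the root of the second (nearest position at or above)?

B dominant seventh flat five has A as its 7th, and D♯sus4 has D♯ as its root.
4 letter names make it a fourth; at 6 semitones (a half step wider than perfect) the quality is augmented.

A4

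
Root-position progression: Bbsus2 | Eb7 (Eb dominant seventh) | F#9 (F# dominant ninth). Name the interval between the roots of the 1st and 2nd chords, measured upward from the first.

The roots are Bb and Eb.
Bb up to Eb spans 4 letter names and 5 semitones — a perfect fourth.

perfect 4th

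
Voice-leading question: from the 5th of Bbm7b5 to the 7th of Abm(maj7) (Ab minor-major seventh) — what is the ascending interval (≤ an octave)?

augmented second

Bbm7b5 has Fb as its 5th, and Abm(maj7) (Ab minor-major seventh) has G as its 7th.
From Fb to G: 3 semitones over a second = augmented.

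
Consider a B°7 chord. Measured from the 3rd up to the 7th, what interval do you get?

diminished 5th

B°7 (B diminished seventh): B-D-F-Ab.
The 3rd is D and the 7th is Ab.
5 letter names make it a fifth; at 6 semitones (a half step narrower than perfect) the quality is diminished.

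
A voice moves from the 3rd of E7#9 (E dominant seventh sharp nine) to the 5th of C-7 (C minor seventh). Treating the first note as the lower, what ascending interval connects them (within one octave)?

The 3rd of E7#9 (E dominant seventh sharp nine) is G♯; the 5th of C-7 (C minor seventh) is G.
8 letter names make it an octave; at 11 semitones (a half step narrower than perfect) the quality is diminished.

d8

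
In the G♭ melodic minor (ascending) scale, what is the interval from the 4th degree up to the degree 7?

Spelling the G♭ melodic minor (ascending) scale: G♭ A♭ B𝄫 C♭ D♭ E♭ F.
So we need the interval from C♭ up to F.
4 letter names make it a fourth; at 6 semitones (a half step wider than perfect) the quality is augmented.

augmented fourth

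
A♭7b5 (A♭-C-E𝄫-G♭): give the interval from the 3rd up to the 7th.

diminished fifth

The 3rd is C and the 7th is G♭.
From C to G♭: 6 semitones over a fifth = diminished.
That tritone between 3rd and 7th is what gives the dominant seventh its pull toward resolution.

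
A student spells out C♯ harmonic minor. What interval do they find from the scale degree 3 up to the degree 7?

Spelling C♯ harmonic minor: C♯ D♯ E F♯ G♯ A B♯.
So we need the interval from E up to B♯.
E up to B♯ is 8 semitones, a half step wider than a perfect fifth, so the interval is augmented.

augmented 5th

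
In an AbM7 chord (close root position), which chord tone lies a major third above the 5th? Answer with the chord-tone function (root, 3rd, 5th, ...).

7th

The chord tones of Abmaj7 are Ab C Eb G.
The 5th is Eb. A major third above Eb is G.
G is the chord's 7th.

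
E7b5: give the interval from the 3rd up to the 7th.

The chord tones of E7b5 are E-G#-Bb-D.
That puts G# below D.
From G# to D: 6 semitones over a fifth = diminished.

d5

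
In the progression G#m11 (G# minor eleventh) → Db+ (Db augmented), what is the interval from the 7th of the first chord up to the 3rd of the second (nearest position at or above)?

The 7th of G#m11 (G# minor eleventh) is F#; the 3rd of Db+ (Db augmented) is F.
F# up to F is 11 semitones, a half step narrower than a perfect octave, so the interval is diminished.

diminished octave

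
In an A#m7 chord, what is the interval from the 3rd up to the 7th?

P5

The chord tones of A#-7 are A# C# E# G#.
The 3rd is C# and the 7th is G#.
From C# to G# is 7 semitones, exactly the perfect fifth.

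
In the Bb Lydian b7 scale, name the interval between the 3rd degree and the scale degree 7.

diminished fifth

The scale runs Bb C D E F G Ab.
So we need the interval from D up to Ab.
From D to Ab: 6 semitones over a fifth = diminished.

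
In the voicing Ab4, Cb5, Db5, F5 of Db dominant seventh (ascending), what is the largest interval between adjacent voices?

Adjacent intervals: Ab4→Cb5 = minor third; Cb5→Db5 = major second; Db5→F5 = major third.
The largest is Db5 to F5, a major third (4 semitones).

major third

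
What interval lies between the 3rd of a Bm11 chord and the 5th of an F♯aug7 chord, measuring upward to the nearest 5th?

The 3rd of Bm11 is D; the 5th of F♯aug7 is C𝄪.
7 letter names make it a seventh; at 12 semitones (a half step wider than major) the quality is augmented.

augmented seventh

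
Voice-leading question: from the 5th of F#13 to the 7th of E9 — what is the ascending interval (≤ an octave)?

minor second

F#13 has C# as its 5th, and E9 has D as its 7th.
2 letter names make it a second; at 1 semitone (a half step narrower than major) the quality is minor.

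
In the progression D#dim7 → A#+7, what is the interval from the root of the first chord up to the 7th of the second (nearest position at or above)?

perfect fourth

The root of D#dim7 is D#; the 7th of A#+7 is G#.
D# up to G# spans 4 letter names and 5 semitones — a perfect fourth.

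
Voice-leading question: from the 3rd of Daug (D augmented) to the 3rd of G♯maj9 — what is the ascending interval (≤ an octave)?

augmented fourth

The 3rd of Daug (D augmented) is F♯; the 3rd of G♯maj9 is B♯.
4 letter names make it a fourth; at 6 semitones (a half step wider than perfect) the quality is augmented.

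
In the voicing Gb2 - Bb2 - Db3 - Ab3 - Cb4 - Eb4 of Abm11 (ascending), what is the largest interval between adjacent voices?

Adjacent intervals: Gb2→Bb2 = major third; Bb2→Db3 = minor third; Db3→Ab3 = perfect fifth; Ab3→Cb4 = minor third; Cb4→Eb4 = major third.
The largest is Db3 to Ab3, a perfect fifth (7 semitones).

P5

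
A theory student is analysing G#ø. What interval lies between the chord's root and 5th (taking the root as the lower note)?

G#ø7 (G# half-diminished seventh): G# B D F#.
That puts G# below D.
5 letter names make it a fifth; at 6 semitones (a half step narrower than perfect) the quality is diminished.

diminished fifth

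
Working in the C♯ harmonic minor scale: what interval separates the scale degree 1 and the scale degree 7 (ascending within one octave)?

The scale runs C♯ D♯ E F♯ G♯ A B♯.
The scale degree 1 is C♯ and the 7th degree is B♯.
Counting 7 letters and 11 half steps from C♯ gives a major seventh.

major seventh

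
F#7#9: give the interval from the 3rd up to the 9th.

F#7#9 (F# dominant seventh sharp nine) is spelled F#–A#–C#–E–G##.
That puts A# below G##.
From A# to G## is 11 semitones, exactly the major seventh.

major seventh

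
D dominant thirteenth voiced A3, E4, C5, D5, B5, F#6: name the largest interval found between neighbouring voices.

major sixth

Adjacent intervals: A3→E4 = perfect fifth; E4→C5 = minor sixth; C5→D5 = major second; D5→B5 = major sixth; B5→F#6 = perfect fifth.
The largest is D5 to B5, a major sixth (9 semitones).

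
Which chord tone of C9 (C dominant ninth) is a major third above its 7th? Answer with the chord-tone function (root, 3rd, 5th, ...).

The chord tones of C dominant ninth are C-E-G-B♭-D.
The 7th is B♭. A major third above B♭ is D.
D is the chord's 9th.

9th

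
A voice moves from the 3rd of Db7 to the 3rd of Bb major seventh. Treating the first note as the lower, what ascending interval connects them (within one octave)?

M6

Db7 has F as its 3rd, and Bb major seventh has D as its 3rd.
Counting 6 letters and 9 half steps from F gives a major sixth.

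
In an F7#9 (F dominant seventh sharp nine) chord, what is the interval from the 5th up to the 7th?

minor 3rd

The chord tones of F7#9 are F–A–C–Eb–G#.
The 5th is C and the 7th is Eb.
From C to Eb: 3 semitones over a third = minor.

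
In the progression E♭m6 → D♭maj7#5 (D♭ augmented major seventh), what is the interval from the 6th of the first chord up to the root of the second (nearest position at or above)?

minor 2nd

E♭m6 has C as its 6th, and D♭maj7#5 (D♭ augmented major seventh) has D♭ as its root.
From C to D♭: 1 semitone over a second = minor.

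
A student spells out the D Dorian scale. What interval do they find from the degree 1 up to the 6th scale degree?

Spelling the D Dorian scale: D E F G A B C.
Degree 1 = D; degree 6 = B.
D up to B spans 6 letter names and 9 semitones — a major sixth.

major 6th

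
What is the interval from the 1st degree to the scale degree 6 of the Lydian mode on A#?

The scale runs A# B# C## D## E# F## G##.
So we need the interval from A# up to F##.
A# up to F## spans 6 letter names and 9 semitones — a major sixth.

major sixth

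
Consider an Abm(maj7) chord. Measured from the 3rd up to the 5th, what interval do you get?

major third

The chord tones of AbmM7 (Ab minor-major seventh) are Ab–Cb–Eb–G.
So we need the interval from Cb up to Eb.
From Cb to Eb is 4 semitones, exactly the major third.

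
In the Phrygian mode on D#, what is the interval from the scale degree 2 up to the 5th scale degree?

augmented fourth

D# phrygian: D# E F# G# A# B C#.
Scale degree 2 = E; degree 5 = A#.
From E to A#: 6 semitones over a fourth = augmented.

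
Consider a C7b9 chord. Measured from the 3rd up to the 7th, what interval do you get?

Spelling the chord: C E G B♭ D♭.
So we need the interval from E up to B♭.
From E to B♭: 6 semitones over a fifth = diminished.

diminished fifth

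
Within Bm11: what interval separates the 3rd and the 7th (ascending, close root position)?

perfect fifth

Bm11: B, D, F#, A, C#, E.
That puts D below A.
Counting 5 letters and 7 half steps from D gives a perfect fifth.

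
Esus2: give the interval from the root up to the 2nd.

Esus2 (E sus2): E F# B.
So we need the interval from E up to F#.
E up to F# spans 2 letter names and 2 semitones — a major second.

major second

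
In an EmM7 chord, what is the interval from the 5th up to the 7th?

E minor-major seventh is spelled E–G–B–D#.
So we need the interval from B up to D#.
Counting 3 letters and 4 half steps from B gives a major third.

major third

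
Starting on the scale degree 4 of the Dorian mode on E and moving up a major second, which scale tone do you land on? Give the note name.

The scale is E F# G A B C# D.
The scale degree 4 is A; a major second above that is B — scale degree 5.

B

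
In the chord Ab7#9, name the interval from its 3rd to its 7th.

diminished fifth

Ab7#9: Ab, C, Eb, Gb, B.
3rd = C; 7th = Gb.
From C to Gb: 6 semitones over a fifth = diminished.
This 3–7 tritone is the characteristic tension at the heart of the dominant sound.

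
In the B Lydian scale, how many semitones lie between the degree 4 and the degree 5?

The scale is B C# D# E# F# G# A#.
E# up to F# is a minor second — 1 semitone.

1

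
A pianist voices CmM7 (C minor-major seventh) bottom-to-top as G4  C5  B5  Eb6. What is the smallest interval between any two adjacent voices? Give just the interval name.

diminished fourth

Adjacent intervals: G4→C5 = perfect fourth; C5→B5 = major seventh; B5→Eb6 = diminished fourth.
The smallest is B5 to Eb6, a diminished fourth (4 semitones).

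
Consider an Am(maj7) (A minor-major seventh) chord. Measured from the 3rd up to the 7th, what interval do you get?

Spelling the chord: A-C-E-G#.
3rd = C; 7th = G#.
From C to G#: 8 semitones over a fifth = augmented.

augmented fifth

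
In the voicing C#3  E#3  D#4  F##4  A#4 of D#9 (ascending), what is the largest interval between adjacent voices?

m7

Adjacent intervals: C#3→E#3 = major third; E#3→D#4 = minor seventh; D#4→F##4 = major third; F##4→A#4 = minor third.
The largest is E#3 to D#4, a minor seventh (10 semitones).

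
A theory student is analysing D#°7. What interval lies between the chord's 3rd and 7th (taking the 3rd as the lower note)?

The chord tones of D#dim7 are D#, F#, A, C.
That puts F# below C.
F# up to C is 6 semitones, a half step narrower than a perfect fifth, so the interval is diminished.

diminished 5th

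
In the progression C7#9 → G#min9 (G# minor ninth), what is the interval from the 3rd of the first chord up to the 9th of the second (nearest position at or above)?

augmented fourth

C7#9 has E as its 3rd, and G#min9 (G# minor ninth) has A# as its 9th.
E up to A# is 6 semitones, a half step wider than a perfect fourth, so the interval is augmented.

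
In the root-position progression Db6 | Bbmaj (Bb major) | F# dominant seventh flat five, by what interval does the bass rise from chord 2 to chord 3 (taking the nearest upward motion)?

The roots are Bb and F#.
5 letter names make it a fifth; at 8 semitones (a half step wider than perfect) the quality is augmented.

augmented fifth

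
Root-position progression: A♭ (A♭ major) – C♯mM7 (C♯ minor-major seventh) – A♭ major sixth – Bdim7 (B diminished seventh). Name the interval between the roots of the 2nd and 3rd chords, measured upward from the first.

The roots are C♯ and A♭.
From C♯ to A♭: 7 semitones over a sixth = diminished.

diminished sixth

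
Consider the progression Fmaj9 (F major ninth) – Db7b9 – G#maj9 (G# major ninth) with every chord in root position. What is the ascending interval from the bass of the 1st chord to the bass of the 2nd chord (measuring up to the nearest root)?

minor 6th

The roots are F and Db.
F up to Db is 8 semitones, a half step narrower than a major sixth, so the interval is minor.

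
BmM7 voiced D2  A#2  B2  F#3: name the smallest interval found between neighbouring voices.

minor 2nd

Adjacent intervals: D2→A#2 = augmented fifth; A#2→B2 = minor second; B2→F#3 = perfect fifth.
The smallest is A#2 to B2, a minor second (1 semitone).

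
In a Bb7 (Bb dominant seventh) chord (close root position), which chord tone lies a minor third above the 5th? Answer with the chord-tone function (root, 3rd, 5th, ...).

Spelling the chord: Bb D F Ab.
The 5th is F. A minor third above F is Ab.
Ab is the chord's 7th.

7th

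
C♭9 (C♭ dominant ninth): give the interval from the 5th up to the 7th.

C♭9 is spelled C♭ E♭ G♭ B𝄫 D♭.
The 5th is G♭ and the 7th is B𝄫.
3 letter names make it a third; at 3 semitones (a half step narrower than major) the quality is minor.

minor third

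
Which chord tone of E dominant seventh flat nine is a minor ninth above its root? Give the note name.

E7b9 (E dominant seventh flat nine): E-G#-B-D-F.
The root is E. A minor ninth above E is F.
F is the chord's 9th.

F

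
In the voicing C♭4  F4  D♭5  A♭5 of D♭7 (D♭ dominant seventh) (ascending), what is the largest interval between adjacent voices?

Adjacent intervals: C♭4→F4 = augmented fourth; F4→D♭5 = minor sixth; D♭5→A♭5 = perfect fifth.
The largest is F4 to D♭5, a minor sixth (8 semitones).

minor 6th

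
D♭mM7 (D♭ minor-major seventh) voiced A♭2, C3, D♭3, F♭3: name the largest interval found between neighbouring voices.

major third

Adjacent intervals: A♭2→C3 = major third; C3→D♭3 = minor second; D♭3→F♭3 = minor third.
The largest is A♭2 to C3, a major third (4 semitones).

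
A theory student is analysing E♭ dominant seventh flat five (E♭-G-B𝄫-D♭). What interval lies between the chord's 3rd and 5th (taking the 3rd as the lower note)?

So we need the interval from G up to B𝄫.
G up to B𝄫 is 2 semitones, a whole step narrower than a major third, so the interval is diminished.

diminished third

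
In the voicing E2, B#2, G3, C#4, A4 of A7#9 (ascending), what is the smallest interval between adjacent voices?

A4

Adjacent intervals: E2→B#2 = augmented fifth; B#2→G3 = diminished sixth; G3→C#4 = augmented fourth; C#4→A4 = minor sixth.
The smallest is G3 to C#4, an augmented fourth (6 semitones).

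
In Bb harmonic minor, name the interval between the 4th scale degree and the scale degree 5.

Spelling Bb harmonic minor: Bb C Db Eb F Gb A.
4th scale degree = Eb; scale degree 5 = F.
Counting 2 letters and 2 half steps from Eb gives a major second.

major second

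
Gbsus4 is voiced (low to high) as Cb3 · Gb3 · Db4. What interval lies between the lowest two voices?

Those voices are Cb3 and Gb3.
From Cb to Gb is 7 semitones, exactly the perfect fifth.

perfect 5th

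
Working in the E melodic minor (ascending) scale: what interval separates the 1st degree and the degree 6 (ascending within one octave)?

major 6th

The scale runs E F♯ G A B C♯ D♯.
1st degree = E; degree 6 = C♯.
From E to C♯ is 9 semitones, exactly the major sixth.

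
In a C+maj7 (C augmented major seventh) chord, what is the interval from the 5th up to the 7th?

The chord tones of C+maj7 are C E G# B.
5th = G#; 7th = B.
G# up to B is 3 semitones, a half step narrower than a major third, so the interval is minor.

minor third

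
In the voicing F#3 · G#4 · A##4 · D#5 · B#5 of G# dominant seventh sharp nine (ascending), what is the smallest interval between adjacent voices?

Adjacent intervals: F#3→G#4 = major ninth; G#4→A##4 = augmented second; A##4→D#5 = diminished fourth; D#5→B#5 = major sixth.
The smallest is G#4 to A##4, an augmented second (3 semitones).

augmented second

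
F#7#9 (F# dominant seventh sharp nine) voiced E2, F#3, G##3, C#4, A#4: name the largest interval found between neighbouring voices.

Adjacent intervals: E2→F#3 = major ninth; F#3→G##3 = augmented second; G##3→C#4 = diminished fourth; C#4→A#4 = major sixth.
The largest is E2 to F#3, a major ninth (14 semitones).

major ninth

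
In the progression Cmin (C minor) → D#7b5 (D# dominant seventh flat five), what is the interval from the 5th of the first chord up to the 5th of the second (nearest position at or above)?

major second

The 5th of Cmin (C minor) is G; the 5th of D#7b5 (D# dominant seventh flat five) is A.
Counting 2 letters and 2 half steps from G gives a major second.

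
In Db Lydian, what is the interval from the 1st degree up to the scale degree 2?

Db lydian: Db Eb F G Ab Bb C.
So we need the interval from Db up to Eb.
Counting 2 letters and 2 half steps from Db gives a major second.

M2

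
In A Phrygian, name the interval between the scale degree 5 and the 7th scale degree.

The scale runs A Bb C D E F G.
That puts E below G.
3 letter names make it a third; at 3 semitones (a half step narrower than major) the quality is minor.

minor 3rd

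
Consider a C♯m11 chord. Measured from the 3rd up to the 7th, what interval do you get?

Spelling the chord: C♯, E, G♯, B, D♯, F♯.
3rd = E; 7th = B.
From E to B is 7 semitones, exactly the perfect fifth.

perfect fifth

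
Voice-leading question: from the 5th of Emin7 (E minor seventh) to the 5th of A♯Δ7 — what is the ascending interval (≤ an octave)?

augmented 4th

Emin7 (E minor seventh) has B as its 5th, and A♯Δ7 has E♯ as its 5th.
B up to E♯ is 6 semitones, a half step wider than a perfect fourth, so the interval is augmented.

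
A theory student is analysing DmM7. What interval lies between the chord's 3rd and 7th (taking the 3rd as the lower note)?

Dm(maj7) (D minor-major seventh): D–F–A–C#.
3rd = F; 7th = C#.
From F to C#: 8 semitones over a fifth = augmented.

A5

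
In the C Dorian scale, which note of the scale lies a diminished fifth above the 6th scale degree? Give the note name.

The scale is C D Eb F G A Bb.
The 6th scale degree is A; a diminished fifth above that is Eb — scale degree 3.

Eb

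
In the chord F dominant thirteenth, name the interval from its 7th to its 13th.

major seventh

F13: F, A, C, E♭, G, D.
7th = E♭; 13th = D.
E♭ up to D spans 7 letter names and 11 semitones — a major seventh.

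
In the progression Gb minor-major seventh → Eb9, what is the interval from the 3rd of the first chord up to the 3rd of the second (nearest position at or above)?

The 3rd of Gb minor-major seventh is Bbb; the 3rd of Eb9 is G.
From Bbb to G: 10 semitones over a sixth = augmented.

augmented sixth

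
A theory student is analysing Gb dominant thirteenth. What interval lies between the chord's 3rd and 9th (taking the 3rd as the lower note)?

minor 7th

The chord tones of Gb13 are Gb–Bb–Db–Fb–Ab–Eb.
3rd = Bb; 9th = Ab.
Bb up to Ab is 10 semitones, a half step narrower than a major seventh, so the interval is minor.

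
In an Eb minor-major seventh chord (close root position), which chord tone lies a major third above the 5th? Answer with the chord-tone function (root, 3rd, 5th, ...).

7th

The chord tones of EbmM7 are Eb, Gb, Bb, D.
The 5th is Bb. A major third above Bb is D.
D is the chord's 7th.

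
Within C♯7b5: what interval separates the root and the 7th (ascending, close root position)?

Spelling the chord: C♯–E♯–G–B.
That puts C♯ below B.
C♯ up to B is 10 semitones, a half step narrower than a major seventh, so the interval is minor.

m7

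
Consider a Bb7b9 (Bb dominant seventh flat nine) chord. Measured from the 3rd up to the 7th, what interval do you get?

diminished fifth

Spelling the chord: Bb, D, F, Ab, Cb.
3rd = D; 7th = Ab.
From D to Ab: 6 semitones over a fifth = diminished.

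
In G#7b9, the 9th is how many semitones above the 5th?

6

G# dominant seventh flat nine is spelled G#, B#, D#, F#, A.
D# to A is a diminished fifth: 6 semitones.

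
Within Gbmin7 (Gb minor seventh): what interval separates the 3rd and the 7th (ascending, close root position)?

The chord tones of Gb-7 are Gb–Bbb–Db–Fb.
The 3rd is Bbb and the 7th is Fb.
Counting 5 letters and 7 half steps from Bbb gives a perfect fifth.

perfect 5th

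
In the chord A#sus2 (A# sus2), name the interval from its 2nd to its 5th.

A#sus2 (A# sus2): A#-B#-E#.
So we need the interval from B# up to E#.
From B# to E# is 5 semitones, exactly the perfect fourth.

perfect fourth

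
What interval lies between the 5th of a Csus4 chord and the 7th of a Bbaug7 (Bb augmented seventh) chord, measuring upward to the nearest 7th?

minor second

Csus4 has G as its 5th, and Bbaug7 (Bb augmented seventh) has Ab as its 7th.
G up to Ab is 1 semitone, a half step narrower than a major second, so the interval is minor.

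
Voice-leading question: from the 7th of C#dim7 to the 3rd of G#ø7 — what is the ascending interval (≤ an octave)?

augmented unison

C#dim7 has Bb as its 7th, and G#ø7 has B as its 3rd.
1 letter names make it a unison; at 1 semitone (a half step wider than perfect) the quality is augmented.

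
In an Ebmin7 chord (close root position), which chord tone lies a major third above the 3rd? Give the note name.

Bb

The chord tones of Ebm7 are Eb Gb Bb Db.
The 3rd is Gb. A major third above Gb is Bb.
Bb is the chord's 5th.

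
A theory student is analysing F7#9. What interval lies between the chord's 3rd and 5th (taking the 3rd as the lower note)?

F7#9: F-A-C-Eb-G#.
That puts A below C.
From A to C: 3 semitones over a third = minor.

minor third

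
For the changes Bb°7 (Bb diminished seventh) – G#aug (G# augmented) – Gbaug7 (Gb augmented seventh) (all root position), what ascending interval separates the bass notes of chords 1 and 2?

The roots are Bb and G#.
From Bb to G#: 10 semitones over a sixth = augmented.

augmented sixth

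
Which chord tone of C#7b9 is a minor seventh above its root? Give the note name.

Spelling the chord: C#–E#–G#–B–D.
The root is C#. A minor seventh above C# is B.
B is the chord's 7th.

B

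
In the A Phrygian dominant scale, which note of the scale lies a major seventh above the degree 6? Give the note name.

E

The scale is A B♭ C♯ D E F G.
The degree 6 is F; a major seventh above that is E — scale degree 5.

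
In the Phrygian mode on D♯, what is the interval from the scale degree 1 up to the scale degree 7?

minor seventh

Spelling the Phrygian mode on D♯: D♯ E F♯ G♯ A♯ B C♯.
So we need the interval from D♯ up to C♯.
7 letter names make it a seventh; at 10 semitones (a half step narrower than major) the quality is minor.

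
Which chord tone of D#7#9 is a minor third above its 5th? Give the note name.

C#

D# dominant seventh sharp nine: D#, F##, A#, C#, E##.
The 5th is A#. A minor third above A# is C#.
C# is the chord's 7th.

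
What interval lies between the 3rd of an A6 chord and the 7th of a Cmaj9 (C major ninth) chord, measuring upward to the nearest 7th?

minor seventh

A6 has C♯ as its 3rd, and Cmaj9 (C major ninth) has B as its 7th.
From C♯ to B: 10 semitones over a seventh = minor.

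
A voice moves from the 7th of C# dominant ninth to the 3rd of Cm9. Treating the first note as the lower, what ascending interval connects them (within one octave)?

diminished 4th

The 7th of C# dominant ninth is B; the 3rd of Cm9 is Eb.
4 letter names make it a fourth; at 4 semitones (a half step narrower than perfect) the quality is diminished.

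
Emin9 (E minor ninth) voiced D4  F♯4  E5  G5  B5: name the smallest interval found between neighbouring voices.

minor third

Adjacent intervals: D4→F♯4 = major third; F♯4→E5 = minor seventh; E5→G5 = minor third; G5→B5 = major third.
The smallest is E5 to G5, a minor third (3 semitones).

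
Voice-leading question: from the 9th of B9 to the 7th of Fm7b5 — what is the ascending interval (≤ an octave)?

diminished 3rd

The 9th of B9 is C#; the 7th of Fm7b5 is Eb.
From C# to Eb: 2 semitones over a third = diminished.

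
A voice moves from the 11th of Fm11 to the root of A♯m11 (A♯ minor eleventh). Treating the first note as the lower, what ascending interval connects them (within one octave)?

Fm11 has B♭ as its 11th, and A♯m11 (A♯ minor eleventh) has A♯ as its root.
B♭ up to A♯ is 12 semitones, a half step wider than a major seventh, so the interval is augmented.

augmented 7th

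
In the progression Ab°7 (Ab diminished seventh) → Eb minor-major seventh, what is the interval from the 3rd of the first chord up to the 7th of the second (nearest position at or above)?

augmented second

Ab°7 (Ab diminished seventh) has Cb as its 3rd, and Eb minor-major seventh has D as its 7th.
From Cb to D: 3 semitones over a second = augmented.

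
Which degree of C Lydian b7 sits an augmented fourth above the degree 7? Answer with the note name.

E

The scale is C D E F# G A Bb.
The degree 7 is Bb; an augmented fourth above that is E — scale degree 3.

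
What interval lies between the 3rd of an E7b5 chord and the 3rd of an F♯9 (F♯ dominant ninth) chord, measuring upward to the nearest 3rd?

E7b5 has G♯ as its 3rd, and F♯9 (F♯ dominant ninth) has A♯ as its 3rd.
Counting 2 letters and 2 half steps from G♯ gives a major second.

major second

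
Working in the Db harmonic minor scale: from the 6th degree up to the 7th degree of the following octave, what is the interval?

augmented ninth

Spelling the Db harmonic minor scale: Db Eb Fb Gb Ab Bbb C.
So we need the interval from Bbb up to C.
Bbb up to C is 15 semitones, a half step wider than a major ninth, so the interval is augmented.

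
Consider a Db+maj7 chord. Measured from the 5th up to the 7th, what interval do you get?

minor third

Db+maj7 (Db augmented major seventh) is spelled Db-F-A-C.
That puts A below C.
A up to C is 3 semitones, a half step narrower than a major third, so the interval is minor.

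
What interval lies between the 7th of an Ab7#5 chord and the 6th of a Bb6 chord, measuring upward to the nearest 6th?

Ab7#5 has Gb as its 7th, and Bb6 has G as its 6th.
From Gb to G: 1 semitone over a unison = augmented.

augmented unison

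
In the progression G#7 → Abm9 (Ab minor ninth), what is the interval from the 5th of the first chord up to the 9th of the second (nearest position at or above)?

The 5th of G#7 is D#; the 9th of Abm9 (Ab minor ninth) is Bb.
From D# to Bb: 7 semitones over a sixth = diminished.

d6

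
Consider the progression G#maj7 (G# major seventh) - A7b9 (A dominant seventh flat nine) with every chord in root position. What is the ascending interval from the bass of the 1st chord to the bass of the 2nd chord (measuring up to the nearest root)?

The roots are G# and A.
From G# to A: 1 semitone over a second = minor.

minor second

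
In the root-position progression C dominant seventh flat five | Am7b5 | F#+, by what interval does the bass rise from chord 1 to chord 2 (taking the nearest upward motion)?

The roots are C and A.
C up to A spans 6 letter names and 9 semitones — a major sixth.

M6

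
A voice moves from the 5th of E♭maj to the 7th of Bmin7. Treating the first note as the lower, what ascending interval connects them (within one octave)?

The 5th of E♭maj is B♭; the 7th of Bmin7 is A.
B♭ up to A spans 7 letter names and 11 semitones — a major seventh.

major seventh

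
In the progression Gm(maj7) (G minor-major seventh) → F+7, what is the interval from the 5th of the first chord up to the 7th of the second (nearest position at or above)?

The 5th of Gm(maj7) (G minor-major seventh) is D; the 7th of F+7 is Eb.
2 letter names make it a second; at 1 semitone (a half step narrower than major) the quality is minor.

m2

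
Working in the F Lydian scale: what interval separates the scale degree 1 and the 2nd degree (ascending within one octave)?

F lydian: F G A B C D E.
That puts F below G.
From F to G is 2 semitones, exactly the major second.

major 2nd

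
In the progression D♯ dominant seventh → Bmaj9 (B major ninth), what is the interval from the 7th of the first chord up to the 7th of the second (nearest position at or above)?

The 7th of D♯ dominant seventh is C♯; the 7th of Bmaj9 (B major ninth) is A♯.
Counting 6 letters and 9 half steps from C♯ gives a major sixth.

major 6th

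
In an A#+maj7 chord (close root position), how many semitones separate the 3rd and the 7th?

The chord tones of A#maj7#5 are A#, C##, E##, G##.
C## to G## is a perfect fifth: 7 semitones.

7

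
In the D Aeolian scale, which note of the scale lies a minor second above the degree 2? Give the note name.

The scale is D E F G A Bb C.
The degree 2 is E; a minor second above that is F — scale degree 3.

F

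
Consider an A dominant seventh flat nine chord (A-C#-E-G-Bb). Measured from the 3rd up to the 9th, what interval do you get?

d7

The 3rd is C# and the 9th is Bb.
7 letter names make it a seventh; at 9 semitones (a whole step narrower than major) the quality is diminished.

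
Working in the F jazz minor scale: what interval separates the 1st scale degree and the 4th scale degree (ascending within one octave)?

perfect fourth

F melodic minor: F G Ab Bb C D E.
1st scale degree = F; scale degree 4 = Bb.
From F to Bb is 5 semitones, exactly the perfect fourth.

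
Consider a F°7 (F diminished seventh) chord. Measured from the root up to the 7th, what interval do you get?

Spelling the chord: F-A♭-C♭-E𝄫.
The root is F and the 7th is E𝄫.
7 letter names make it a seventh; at 9 semitones (a whole step narrower than major) the quality is diminished.

d7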